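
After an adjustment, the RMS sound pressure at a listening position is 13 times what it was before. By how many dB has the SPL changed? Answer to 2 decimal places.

22.28 dB

SPL change from a pressure ratio uses the 20·log₁₀ form:
20·log₁₀(13) = 22.28 dB.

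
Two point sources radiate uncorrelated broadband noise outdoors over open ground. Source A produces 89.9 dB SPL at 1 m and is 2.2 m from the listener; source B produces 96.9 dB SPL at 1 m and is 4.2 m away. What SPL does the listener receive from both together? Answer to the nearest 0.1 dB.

86.8 dB SPL

At the listener: L_A = 89.9 − 20·log₁₀(2.2) = 83.05 dB; L_B = 96.9 − 20·log₁₀(4.2) = 84.44 dB.
Combined: 10·log₁₀(10^(83.05/10)+10^(84.44/10)) = 86.8 dB SPL.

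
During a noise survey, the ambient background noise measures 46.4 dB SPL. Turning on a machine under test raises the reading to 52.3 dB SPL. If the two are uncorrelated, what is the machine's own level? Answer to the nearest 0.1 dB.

51.0 dB SPL

Remove the background by subtracting linear intensities:
L_src = 10·log₁₀(10^(52.3/10) − 10^(46.4/10)) = 10·log₁₀(126200) = 51.0 dB SPL.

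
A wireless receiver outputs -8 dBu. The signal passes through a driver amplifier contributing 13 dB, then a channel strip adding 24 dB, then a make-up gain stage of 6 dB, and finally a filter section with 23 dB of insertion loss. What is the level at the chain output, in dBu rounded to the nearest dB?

Gain stages sum in dB:
-8 + 13 + 24 + 6 − 23 = +12 dBu.

+12 dBu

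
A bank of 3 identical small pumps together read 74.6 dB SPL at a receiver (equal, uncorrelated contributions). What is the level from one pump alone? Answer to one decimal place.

69.8 dB SPL

3 equal incoherent sources add 10·log₁₀(3) = 4.77 dB over one source.
L_one = 74.6 − 4.77 = 69.8 dB SPL.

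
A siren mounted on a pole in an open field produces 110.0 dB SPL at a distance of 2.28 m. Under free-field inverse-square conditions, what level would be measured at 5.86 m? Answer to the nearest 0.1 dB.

101.8 dB SPL

Inverse-square spreading gives ΔL = −20·log₁₀(d₂/d₁).
ΔL = −20·log₁₀(5.86/2.28) = -8.20 dB, so L₂ = 110.0 + (-8.20) = 101.8 dB SPL.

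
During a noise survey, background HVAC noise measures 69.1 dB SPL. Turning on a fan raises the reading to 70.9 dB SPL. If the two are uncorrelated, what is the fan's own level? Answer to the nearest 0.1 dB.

66.2 dB SPL

Background correction is a power subtraction:
L_src = 10·log₁₀(10^(70.9/10) − 10^(69.1/10)) = 10·log₁₀(4174000) = 66.2 dB SPL.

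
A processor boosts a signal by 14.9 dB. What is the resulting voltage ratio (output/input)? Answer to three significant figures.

Voltage ratio = 10^(dB/20).
10^(14.9/20) = 10^(0.7450) = 5.56.

5.56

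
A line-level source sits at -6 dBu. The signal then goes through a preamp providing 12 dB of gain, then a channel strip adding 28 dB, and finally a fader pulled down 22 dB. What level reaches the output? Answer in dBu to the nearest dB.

+12 dBu

Gain stages sum in dB:
-6 + 12 + 28 − 22 = +12 dBu.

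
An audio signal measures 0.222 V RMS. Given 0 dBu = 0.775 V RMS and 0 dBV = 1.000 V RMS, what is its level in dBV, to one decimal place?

-13.1 dBV

dBV = 20·log₁₀(V / 1.000 V).
20·log₁₀(0.222/1.000) = -13.1 dBV.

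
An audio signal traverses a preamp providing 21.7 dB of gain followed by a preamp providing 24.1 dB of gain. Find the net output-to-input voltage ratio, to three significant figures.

Net gain = 21.7 + 24.1 = 45.8 dB.
Voltage ratio = 10^(45.8/20) = 195.

195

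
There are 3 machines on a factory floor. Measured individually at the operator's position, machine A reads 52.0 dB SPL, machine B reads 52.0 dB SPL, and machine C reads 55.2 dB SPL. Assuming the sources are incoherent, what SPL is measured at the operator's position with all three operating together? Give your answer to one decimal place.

58.1 dB SPL

Add the sources as powers (linear), then convert back to dB:
L_total = 10·log₁₀(10^(52.0/10) + 10^(52.0/10) + 10^(55.2/10)) = 10·log₁₀(648100) = 58.1 dB SPL.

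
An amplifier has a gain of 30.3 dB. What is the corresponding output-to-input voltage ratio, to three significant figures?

Voltage ratio = 10^(dB/20).
10^(30.3/20) = 10^(1.515) = 32.7.

32.7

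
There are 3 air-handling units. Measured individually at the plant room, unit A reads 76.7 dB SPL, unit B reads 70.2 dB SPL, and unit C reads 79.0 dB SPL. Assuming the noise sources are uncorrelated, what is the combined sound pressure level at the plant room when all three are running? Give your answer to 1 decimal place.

81.4 dB SPL

Add the sources as powers (linear), then convert back to dB:
L_total = 10·log₁₀(10^(76.7/10) + 10^(70.2/10) + 10^(79.0/10)) = 10·log₁₀(136700000) = 81.4 dB SPL.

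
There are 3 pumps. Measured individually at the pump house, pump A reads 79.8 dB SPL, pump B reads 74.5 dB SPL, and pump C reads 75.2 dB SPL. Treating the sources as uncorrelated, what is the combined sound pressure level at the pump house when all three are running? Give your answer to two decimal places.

Add the sources as powers (linear), then convert back to dB:
L_total = 10·log₁₀(10^(79.8/10) + 10^(74.5/10) + 10^(75.2/10)) = 10·log₁₀(156800000) = 81.95 dB SPL.

81.95 dB SPL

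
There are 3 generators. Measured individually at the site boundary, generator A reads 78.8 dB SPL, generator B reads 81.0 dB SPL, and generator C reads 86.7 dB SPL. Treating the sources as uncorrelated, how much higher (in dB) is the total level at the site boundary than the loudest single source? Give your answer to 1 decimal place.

Incoherent sources sum as intensities:
L_total = 10·log₁₀(10^(78.8/10) + 10^(81.0/10) + 10^(86.7/10)) = 88.26 dB SPL.
Excess over the loudest (86.7 dB): 88.26 − 86.7 = 1.6 dB.

1.6 dB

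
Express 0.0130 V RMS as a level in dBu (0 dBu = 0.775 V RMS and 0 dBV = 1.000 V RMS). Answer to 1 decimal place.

-35.5 dBu

dBu = 20·log₁₀(V / 0.775 V).
20·log₁₀(0.0130/0.775) = -35.5 dBu.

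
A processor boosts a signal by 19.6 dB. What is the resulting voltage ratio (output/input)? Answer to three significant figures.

9.55

Voltage ratio = 10^(dB/20).
10^(19.6/20) = 10^(0.9800) = 9.55.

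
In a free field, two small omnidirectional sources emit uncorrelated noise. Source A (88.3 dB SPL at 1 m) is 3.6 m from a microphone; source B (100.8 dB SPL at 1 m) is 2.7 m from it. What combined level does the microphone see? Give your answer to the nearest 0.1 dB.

At the listener: L_A = 88.3 − 20·log₁₀(3.6) = 77.17 dB; L_B = 100.8 − 20·log₁₀(2.7) = 92.17 dB.
Combined: 10·log₁₀(10^(77.17/10)+10^(92.17/10)) = 92.3 dB SPL.

92.3 dB SPL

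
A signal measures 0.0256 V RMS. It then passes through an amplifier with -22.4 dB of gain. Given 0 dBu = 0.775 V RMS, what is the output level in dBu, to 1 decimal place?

Input level: 20·log₁₀(0.0256/0.775) = -29.62 dBu.
Output: -29.62 − 22.4 = -52.0 dBu.

-52.0 dBu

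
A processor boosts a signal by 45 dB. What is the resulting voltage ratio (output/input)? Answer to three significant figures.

178

Voltage ratio = 10^(dB/20).
10^(45/20) = 10^(2.250) = 178.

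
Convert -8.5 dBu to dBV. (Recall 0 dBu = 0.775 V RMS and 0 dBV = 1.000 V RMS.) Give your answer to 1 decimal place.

-10.7 dBV

The offset between the scales is 20·log₁₀(0.775/1.000) = −2.214 dB.
So dBV = -8.5 − 2.214 = -10.7 dBV.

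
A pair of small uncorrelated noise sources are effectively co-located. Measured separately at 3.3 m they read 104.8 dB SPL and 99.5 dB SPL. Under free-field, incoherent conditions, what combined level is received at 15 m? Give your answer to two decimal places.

92.77 dB SPL

Combined at 3.3 m: 10·log₁₀(10^(104.8/10)+10^(99.5/10)) = 105.923 dB SPL.
Then apply −20·log₁₀(15/3.3) = -13.152 dB → 92.77 dB SPL.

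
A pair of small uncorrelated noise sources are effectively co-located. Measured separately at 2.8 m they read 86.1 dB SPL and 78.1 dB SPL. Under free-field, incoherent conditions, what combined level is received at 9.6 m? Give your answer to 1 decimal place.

76.0 dB SPL

Combined at 2.8 m: 10·log₁₀(10^(86.1/10)+10^(78.1/10)) = 86.74 dB SPL.
Then apply −20·log₁₀(9.6/2.8) = -10.70 dB → 76.0 dB SPL.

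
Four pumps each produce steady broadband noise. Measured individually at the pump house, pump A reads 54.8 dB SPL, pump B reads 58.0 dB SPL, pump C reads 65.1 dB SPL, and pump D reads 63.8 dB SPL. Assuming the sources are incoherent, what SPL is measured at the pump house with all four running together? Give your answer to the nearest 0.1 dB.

Uncorrelated sources add in intensity (power), not in dB.
L_total = 10·log₁₀(10^(54.8/10) + 10^(58.0/10) + 10^(65.1/10) + 10^(63.8/10)) = 10·log₁₀(6568000) = 68.2 dB SPL.

68.2 dB SPL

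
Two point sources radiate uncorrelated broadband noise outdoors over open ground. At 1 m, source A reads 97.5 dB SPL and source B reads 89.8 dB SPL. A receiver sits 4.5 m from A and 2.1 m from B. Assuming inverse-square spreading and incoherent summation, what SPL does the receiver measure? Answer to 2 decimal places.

At the listener: L_A = 97.5 − 20·log₁₀(4.5) = 84.436 dB; L_B = 89.8 − 20·log₁₀(2.1) = 83.356 dB.
Combined: 10·log₁₀(10^(84.436/10)+10^(83.356/10)) = 86.94 dB SPL.

86.94 dB SPL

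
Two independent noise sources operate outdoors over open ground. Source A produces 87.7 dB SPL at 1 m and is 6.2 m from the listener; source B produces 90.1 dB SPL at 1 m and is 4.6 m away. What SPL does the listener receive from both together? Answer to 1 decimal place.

78.0 dB SPL

At the listener: L_A = 87.7 − 20·log₁₀(6.2) = 71.85 dB; L_B = 90.1 − 20·log₁₀(4.6) = 76.84 dB.
Combined: 10·log₁₀(10^(71.85/10)+10^(76.84/10)) = 78.0 dB SPL.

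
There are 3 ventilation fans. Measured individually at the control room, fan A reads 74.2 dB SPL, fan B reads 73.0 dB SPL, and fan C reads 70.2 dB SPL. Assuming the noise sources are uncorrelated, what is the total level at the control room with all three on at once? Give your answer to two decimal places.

Uncorrelated sources add in intensity (power), not in dB.
L_total = 10·log₁₀(10^(74.2/10) + 10^(73.0/10) + 10^(70.2/10)) = 10·log₁₀(56730000) = 77.54 dB SPL.

77.54 dB SPL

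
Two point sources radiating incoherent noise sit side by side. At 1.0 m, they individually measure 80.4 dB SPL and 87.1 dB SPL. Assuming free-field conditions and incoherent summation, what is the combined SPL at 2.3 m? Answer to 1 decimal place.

Combined at 1.0 m: 10·log₁₀(10^(80.4/10)+10^(87.1/10)) = 87.94 dB SPL.
Then apply −20·log₁₀(2.3/1.0) = -7.23 dB → 80.7 dB SPL.

80.7 dB SPL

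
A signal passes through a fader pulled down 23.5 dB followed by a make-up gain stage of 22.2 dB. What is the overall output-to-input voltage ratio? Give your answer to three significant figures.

0.861

Net gain = (−23.5) + 22.2 = -1.3 dB.
Voltage ratio = 10^(-1.3/20) = 0.861.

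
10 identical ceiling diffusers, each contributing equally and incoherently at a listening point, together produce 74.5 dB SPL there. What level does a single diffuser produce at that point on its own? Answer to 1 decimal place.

10 equal incoherent sources add 10·log₁₀(10) = 10.00 dB over one source.
L_one = 74.5 − 10.00 = 64.5 dB SPL.

64.5 dB SPL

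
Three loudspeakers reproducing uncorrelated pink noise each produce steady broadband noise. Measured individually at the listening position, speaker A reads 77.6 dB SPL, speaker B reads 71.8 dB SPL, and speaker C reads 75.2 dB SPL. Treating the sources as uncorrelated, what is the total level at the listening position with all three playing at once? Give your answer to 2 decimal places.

80.24 dB SPL

Incoherent sources sum as intensities:
L_total = 10·log₁₀(10^(77.6/10) + 10^(71.8/10) + 10^(75.2/10)) = 10·log₁₀(105800000) = 80.24 dB SPL.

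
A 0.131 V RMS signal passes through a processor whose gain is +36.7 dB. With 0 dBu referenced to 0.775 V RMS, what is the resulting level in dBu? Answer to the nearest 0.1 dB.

+21.3 dBu

Input level: 20·log₁₀(0.131/0.775) = -15.44 dBu.
Output: -15.44 + 36.7 = +21.3 dBu.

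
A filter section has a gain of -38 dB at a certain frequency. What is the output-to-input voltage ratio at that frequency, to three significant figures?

Voltage ratio = 10^(dB/20).
10^(-38/20) = 10^(-1.900) = 0.0126.

0.0126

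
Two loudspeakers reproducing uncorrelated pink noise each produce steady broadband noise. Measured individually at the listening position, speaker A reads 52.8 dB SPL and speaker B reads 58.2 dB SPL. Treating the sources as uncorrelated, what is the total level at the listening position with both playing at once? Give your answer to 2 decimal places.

Add the sources as powers (linear), then convert back to dB:
L_total = 10·log₁₀(10^(52.8/10) + 10^(58.2/10)) = 10·log₁₀(851200) = 59.30 dB SPL.

59.30 dB SPL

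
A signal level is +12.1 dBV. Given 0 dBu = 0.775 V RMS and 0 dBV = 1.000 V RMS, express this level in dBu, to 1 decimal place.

The offset between the scales is 20·log₁₀(0.775/1.000) = −2.214 dB.
So dBu = +12.1 + 2.214 = +14.3 dBu.

+14.3 dBu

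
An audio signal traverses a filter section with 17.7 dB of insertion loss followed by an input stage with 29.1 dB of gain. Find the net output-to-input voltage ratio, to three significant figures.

Net gain = (−17.7) + 29.1 = 11.4 dB.
Voltage ratio = 10^(11.4/20) = 3.72.

3.72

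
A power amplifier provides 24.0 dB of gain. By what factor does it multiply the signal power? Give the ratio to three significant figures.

251

Power ratio = 10^(dB/10).
10^(24.0/10) = 10^(2.400) = 251.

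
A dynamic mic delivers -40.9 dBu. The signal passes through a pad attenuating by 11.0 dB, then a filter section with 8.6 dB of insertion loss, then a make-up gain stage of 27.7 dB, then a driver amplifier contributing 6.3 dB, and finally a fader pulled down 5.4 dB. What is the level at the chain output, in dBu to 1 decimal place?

In dB, series stages simply add:
-40.9 − 11.0 − 8.6 + 27.7 + 6.3 − 5.4 = -31.9 dBu.

-31.9 dBu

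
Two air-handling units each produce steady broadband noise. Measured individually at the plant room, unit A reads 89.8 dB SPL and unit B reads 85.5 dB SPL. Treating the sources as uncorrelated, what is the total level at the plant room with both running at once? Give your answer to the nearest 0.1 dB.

91.2 dB SPL

Add the sources as powers (linear), then convert back to dB:
L_total = 10·log₁₀(10^(89.8/10) + 10^(85.5/10)) = 10·log₁₀(1310000000) = 91.2 dB SPL.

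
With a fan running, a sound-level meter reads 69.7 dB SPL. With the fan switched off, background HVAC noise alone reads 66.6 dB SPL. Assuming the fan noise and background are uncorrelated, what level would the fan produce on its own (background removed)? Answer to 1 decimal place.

66.8 dB SPL

Remove the background by subtracting linear intensities:
L_src = 10·log₁₀(10^(69.7/10) − 10^(66.6/10)) = 10·log₁₀(4762000) = 66.8 dB SPL.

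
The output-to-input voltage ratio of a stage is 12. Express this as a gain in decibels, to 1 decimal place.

Voltage is an amplitude quantity, so gain = 20·log₁₀(V_out/V_in).
20·log₁₀(12) = 21.6 dB.

21.6 dB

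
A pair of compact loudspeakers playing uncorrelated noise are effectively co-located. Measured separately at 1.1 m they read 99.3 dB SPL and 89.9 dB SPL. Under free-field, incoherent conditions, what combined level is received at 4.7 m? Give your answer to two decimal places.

87.16 dB SPL

Combined at 1.1 m: 10·log₁₀(10^(99.3/10)+10^(89.9/10)) = 99.772 dB SPL.
Then apply −20·log₁₀(4.7/1.1) = -12.614 dB → 87.16 dB SPL.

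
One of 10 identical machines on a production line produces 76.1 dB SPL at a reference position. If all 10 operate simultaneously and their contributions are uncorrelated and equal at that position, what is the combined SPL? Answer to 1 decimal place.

10 equal incoherent sources raise the level by 10·log₁₀(10) = 10.00 dB.
L_total = 76.1 + 10.00 = 86.1 dB SPL.

86.1 dB SPL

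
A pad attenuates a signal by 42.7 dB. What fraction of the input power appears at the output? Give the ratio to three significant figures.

0.0000537

Power ratio = 10^(dB/10).
10^(-42.7/10) = 10^(-4.270) = 0.0000537.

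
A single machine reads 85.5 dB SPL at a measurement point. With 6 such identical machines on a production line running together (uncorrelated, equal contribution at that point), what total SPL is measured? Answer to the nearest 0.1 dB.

93.3 dB SPL

6 equal incoherent sources raise the level by 10·log₁₀(6) = 7.78 dB.
L_total = 85.5 + 7.78 = 93.3 dB SPL.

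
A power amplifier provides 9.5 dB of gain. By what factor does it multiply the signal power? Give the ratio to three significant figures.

8.91

Power ratio = 10^(dB/10).
10^(9.5/10) = 10^(0.9500) = 8.91.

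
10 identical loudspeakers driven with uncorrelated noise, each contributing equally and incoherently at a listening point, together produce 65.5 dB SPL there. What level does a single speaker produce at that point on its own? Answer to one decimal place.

10 equal incoherent sources add 10·log₁₀(10) = 10.00 dB over one source.
L_one = 65.5 − 10.00 = 55.5 dB SPL.

55.5 dB SPL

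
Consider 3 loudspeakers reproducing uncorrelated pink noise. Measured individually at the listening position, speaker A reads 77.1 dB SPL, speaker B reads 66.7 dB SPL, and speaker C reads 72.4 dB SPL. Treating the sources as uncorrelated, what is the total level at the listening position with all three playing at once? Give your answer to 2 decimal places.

78.65 dB SPL

Incoherent sources sum as intensities:
L_total = 10·log₁₀(10^(77.1/10) + 10^(66.7/10) + 10^(72.4/10)) = 10·log₁₀(73340000) = 78.65 dB SPL.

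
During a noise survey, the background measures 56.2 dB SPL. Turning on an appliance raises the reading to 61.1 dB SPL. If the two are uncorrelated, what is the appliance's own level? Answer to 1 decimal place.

Remove the background by subtracting linear intensities:
L_src = 10·log₁₀(10^(61.1/10) − 10^(56.2/10)) = 10·log₁₀(871400) = 59.4 dB SPL.

59.4 dB SPL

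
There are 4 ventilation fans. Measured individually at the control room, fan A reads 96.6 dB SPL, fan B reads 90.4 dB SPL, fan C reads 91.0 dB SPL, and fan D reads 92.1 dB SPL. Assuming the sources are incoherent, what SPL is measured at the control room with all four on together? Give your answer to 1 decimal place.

Incoherent sources sum as intensities:
L_total = 10·log₁₀(10^(96.6/10) + 10^(90.4/10) + 10^(91.0/10) + 10^(92.1/10)) = 10·log₁₀(8548000000) = 99.3 dB SPL.

99.3 dB SPL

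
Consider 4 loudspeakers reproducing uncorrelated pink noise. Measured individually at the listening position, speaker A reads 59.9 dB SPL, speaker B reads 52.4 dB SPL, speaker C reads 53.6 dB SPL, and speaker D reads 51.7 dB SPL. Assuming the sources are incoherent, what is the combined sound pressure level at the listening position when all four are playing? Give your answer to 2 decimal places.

61.84 dB SPL

Add the sources as powers (linear), then convert back to dB:
L_total = 10·log₁₀(10^(59.9/10) + 10^(52.4/10) + 10^(53.6/10) + 10^(51.7/10)) = 10·log₁₀(1528000) = 61.84 dB SPL.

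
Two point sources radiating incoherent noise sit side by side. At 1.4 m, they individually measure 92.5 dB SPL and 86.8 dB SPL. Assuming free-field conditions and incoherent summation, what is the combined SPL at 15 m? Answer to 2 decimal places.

Combined at 1.4 m: 10·log₁₀(10^(92.5/10)+10^(86.8/10)) = 93.535 dB SPL.
Then apply −20·log₁₀(15/1.4) = -20.599 dB → 72.94 dB SPL.

72.94 dB SPL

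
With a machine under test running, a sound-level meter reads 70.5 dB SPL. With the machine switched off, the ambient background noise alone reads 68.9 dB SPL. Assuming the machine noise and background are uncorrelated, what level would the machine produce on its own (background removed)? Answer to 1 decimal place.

Remove the background by subtracting linear intensities:
L_src = 10·log₁₀(10^(70.5/10) − 10^(68.9/10)) = 10·log₁₀(3458000) = 65.4 dB SPL.

65.4 dB SPL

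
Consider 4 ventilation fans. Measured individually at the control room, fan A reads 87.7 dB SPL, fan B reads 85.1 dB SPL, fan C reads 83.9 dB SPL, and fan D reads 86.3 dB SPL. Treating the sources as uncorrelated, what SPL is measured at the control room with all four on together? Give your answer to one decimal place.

Add the sources as powers (linear), then convert back to dB:
L_total = 10·log₁₀(10^(87.7/10) + 10^(85.1/10) + 10^(83.9/10) + 10^(86.3/10)) = 10·log₁₀(1584000000) = 92.0 dB SPL.

92.0 dB SPL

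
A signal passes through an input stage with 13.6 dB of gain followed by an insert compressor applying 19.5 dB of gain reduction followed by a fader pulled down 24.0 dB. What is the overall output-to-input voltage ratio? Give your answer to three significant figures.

Net gain = 13.6 + (−19.5) + (−24.0) = -29.9 dB.
Voltage ratio = 10^(-29.9/20) = 0.0320.

0.0320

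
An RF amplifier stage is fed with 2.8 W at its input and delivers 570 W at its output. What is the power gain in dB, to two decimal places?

23.09 dB

Power is a power quantity, so gain = 10·log₁₀(P_out/P_in).
10·log₁₀(570/2.8) = 10·log₁₀(203.6) = 23.09 dB.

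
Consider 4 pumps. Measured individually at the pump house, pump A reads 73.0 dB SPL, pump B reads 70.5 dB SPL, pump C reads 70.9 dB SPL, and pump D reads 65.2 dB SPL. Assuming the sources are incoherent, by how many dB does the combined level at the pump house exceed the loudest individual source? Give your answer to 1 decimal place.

3.7 dB

Incoherent sources sum as intensities:
L_total = 10·log₁₀(10^(73.0/10) + 10^(70.5/10) + 10^(70.9/10) + 10^(65.2/10)) = 76.70 dB SPL.
Excess over the loudest (73.0 dB): 76.70 − 73.0 = 3.7 dB.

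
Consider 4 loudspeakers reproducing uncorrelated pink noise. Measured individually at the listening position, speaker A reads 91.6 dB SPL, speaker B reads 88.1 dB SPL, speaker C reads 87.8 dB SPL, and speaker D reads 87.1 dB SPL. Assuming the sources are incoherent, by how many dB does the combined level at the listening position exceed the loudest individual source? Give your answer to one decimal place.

3.5 dB

Uncorrelated sources add in intensity (power), not in dB.
L_total = 10·log₁₀(10^(91.6/10) + 10^(88.1/10) + 10^(87.8/10) + 10^(87.1/10)) = 95.06 dB SPL.
Excess over the loudest (91.6 dB): 95.06 − 91.6 = 3.5 dB.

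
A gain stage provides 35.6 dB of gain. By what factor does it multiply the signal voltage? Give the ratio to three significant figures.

Voltage ratio = 10^(dB/20).
10^(35.6/20) = 10^(1.780) = 60.3.

60.3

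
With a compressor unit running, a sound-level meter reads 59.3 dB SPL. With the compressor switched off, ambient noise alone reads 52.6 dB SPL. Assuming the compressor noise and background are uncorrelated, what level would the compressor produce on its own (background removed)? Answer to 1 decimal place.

Remove the background by subtracting linear intensities:
L_src = 10·log₁₀(10^(59.3/10) − 10^(52.6/10)) = 10·log₁₀(669200) = 58.3 dB SPL.

58.3 dB SPL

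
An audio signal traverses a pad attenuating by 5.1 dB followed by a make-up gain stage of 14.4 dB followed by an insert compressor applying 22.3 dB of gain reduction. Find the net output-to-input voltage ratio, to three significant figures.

0.224

Net gain = (−5.1) + 14.4 + (−22.3) = -13.0 dB.
Voltage ratio = 10^(-13.0/20) = 0.224.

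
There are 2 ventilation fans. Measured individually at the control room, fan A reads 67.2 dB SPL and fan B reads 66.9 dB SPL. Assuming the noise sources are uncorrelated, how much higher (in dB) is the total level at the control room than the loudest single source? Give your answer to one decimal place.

2.9 dB

Uncorrelated sources add in intensity (power), not in dB.
L_total = 10·log₁₀(10^(67.2/10) + 10^(66.9/10)) = 70.06 dB SPL.
Excess over the loudest (67.2 dB): 70.06 − 67.2 = 2.9 dB.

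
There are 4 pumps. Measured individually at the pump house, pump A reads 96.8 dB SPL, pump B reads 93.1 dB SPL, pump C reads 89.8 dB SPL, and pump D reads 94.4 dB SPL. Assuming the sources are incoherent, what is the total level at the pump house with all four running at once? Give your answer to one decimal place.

Incoherent sources sum as intensities:
L_total = 10·log₁₀(10^(96.8/10) + 10^(93.1/10) + 10^(89.8/10) + 10^(94.4/10)) = 10·log₁₀(10537000000) = 100.2 dB SPL.

100.2 dB SPL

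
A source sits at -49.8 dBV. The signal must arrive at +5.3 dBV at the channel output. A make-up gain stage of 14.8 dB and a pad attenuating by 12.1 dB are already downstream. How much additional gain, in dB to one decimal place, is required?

52.4 dB

The required make-up gain is the shortfall in the dB sum.
G = +5.3 − (-49.8) − 14.8 + 12.1 = 52.4 dB.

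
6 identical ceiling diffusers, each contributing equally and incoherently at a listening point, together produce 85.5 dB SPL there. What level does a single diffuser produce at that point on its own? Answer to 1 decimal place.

77.7 dB SPL

6 equal incoherent sources add 10·log₁₀(6) = 7.78 dB over one source.
L_one = 85.5 − 7.78 = 77.7 dB SPL.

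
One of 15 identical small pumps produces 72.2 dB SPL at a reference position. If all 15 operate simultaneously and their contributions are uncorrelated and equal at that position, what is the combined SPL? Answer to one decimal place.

15 equal incoherent sources raise the level by 10·log₁₀(15) = 11.76 dB.
L_total = 72.2 + 11.76 = 84.0 dB SPL.

84.0 dB SPL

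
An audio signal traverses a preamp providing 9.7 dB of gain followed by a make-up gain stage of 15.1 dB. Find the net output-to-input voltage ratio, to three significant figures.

Net gain = 9.7 + 15.1 = 24.8 dB.
Voltage ratio = 10^(24.8/20) = 17.4.

17.4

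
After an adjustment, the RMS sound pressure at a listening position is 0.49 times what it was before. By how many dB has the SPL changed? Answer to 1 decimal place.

-6.2 dB

SPL change from a pressure ratio uses the 20·log₁₀ form:
20·log₁₀(0.49) = -6.2 dB.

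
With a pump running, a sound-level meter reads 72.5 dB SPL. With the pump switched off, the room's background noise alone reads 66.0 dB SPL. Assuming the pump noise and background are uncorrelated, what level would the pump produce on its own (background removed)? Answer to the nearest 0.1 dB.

Remove the background by subtracting linear intensities:
L_src = 10·log₁₀(10^(72.5/10) − 10^(66.0/10)) = 10·log₁₀(13800000) = 71.4 dB SPL.

71.4 dB SPL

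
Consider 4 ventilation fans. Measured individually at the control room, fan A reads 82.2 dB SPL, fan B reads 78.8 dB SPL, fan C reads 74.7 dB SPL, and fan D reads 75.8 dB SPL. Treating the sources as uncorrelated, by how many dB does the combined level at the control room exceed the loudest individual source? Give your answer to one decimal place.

2.7 dB

Add the sources as powers (linear), then convert back to dB:
L_total = 10·log₁₀(10^(82.2/10) + 10^(78.8/10) + 10^(74.7/10) + 10^(75.8/10)) = 84.90 dB SPL.
Excess over the loudest (82.2 dB): 84.90 − 82.2 = 2.7 dB.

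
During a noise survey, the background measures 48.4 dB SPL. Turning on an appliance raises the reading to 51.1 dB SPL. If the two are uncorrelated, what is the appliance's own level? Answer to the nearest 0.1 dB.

Background correction is a power subtraction:
L_src = 10·log₁₀(10^(51.1/10) − 10^(48.4/10)) = 10·log₁₀(59640) = 47.8 dB SPL.

47.8 dB SPL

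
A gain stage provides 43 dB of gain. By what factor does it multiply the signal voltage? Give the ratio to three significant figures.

141

Voltage ratio = 10^(dB/20).
10^(43/20) = 10^(2.150) = 141.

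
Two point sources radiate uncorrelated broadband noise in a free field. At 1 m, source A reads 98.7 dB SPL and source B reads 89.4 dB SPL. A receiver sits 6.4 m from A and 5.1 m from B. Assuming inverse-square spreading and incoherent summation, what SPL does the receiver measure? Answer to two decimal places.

At the listener: L_A = 98.7 − 20·log₁₀(6.4) = 82.576 dB; L_B = 89.4 − 20·log₁₀(5.1) = 75.249 dB.
Combined: 10·log₁₀(10^(82.576/10)+10^(75.249/10)) = 83.31 dB SPL.

83.31 dB SPL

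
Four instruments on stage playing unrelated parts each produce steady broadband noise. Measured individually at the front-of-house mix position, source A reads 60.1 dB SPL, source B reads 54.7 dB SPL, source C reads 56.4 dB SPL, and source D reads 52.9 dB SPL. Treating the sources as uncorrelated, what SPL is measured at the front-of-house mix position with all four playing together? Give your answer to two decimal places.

Uncorrelated sources add in intensity (power), not in dB.
L_total = 10·log₁₀(10^(60.1/10) + 10^(54.7/10) + 10^(56.4/10) + 10^(52.9/10)) = 10·log₁₀(1950000) = 62.90 dB SPL.

62.90 dB SPL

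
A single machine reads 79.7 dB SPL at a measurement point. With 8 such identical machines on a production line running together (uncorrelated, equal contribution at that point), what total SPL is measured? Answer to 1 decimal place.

8 equal incoherent sources raise the level by 10·log₁₀(8) = 9.03 dB.
L_total = 79.7 + 9.03 = 88.7 dB SPL.

88.7 dB SPL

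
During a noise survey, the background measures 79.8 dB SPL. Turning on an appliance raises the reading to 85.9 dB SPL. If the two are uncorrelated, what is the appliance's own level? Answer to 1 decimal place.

84.7 dB SPL

Remove the background by subtracting linear intensities:
L_src = 10·log₁₀(10^(85.9/10) − 10^(79.8/10)) = 10·log₁₀(293500000) = 84.7 dB SPL.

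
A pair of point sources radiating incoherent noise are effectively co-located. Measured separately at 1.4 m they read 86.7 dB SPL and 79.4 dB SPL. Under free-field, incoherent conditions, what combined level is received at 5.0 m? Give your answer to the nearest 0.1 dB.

Combined at 1.4 m: 10·log₁₀(10^(86.7/10)+10^(79.4/10)) = 87.44 dB SPL.
Then apply −20·log₁₀(5.0/1.4) = -11.06 dB → 76.4 dB SPL.

76.4 dB SPL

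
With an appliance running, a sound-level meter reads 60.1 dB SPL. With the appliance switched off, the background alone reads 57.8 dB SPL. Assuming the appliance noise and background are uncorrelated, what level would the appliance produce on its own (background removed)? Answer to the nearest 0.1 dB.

56.2 dB SPL

Subtract intensities: L_src = 10·log₁₀(10^(L_total/10) − 10^(L_bg/10)).
L_src = 10·log₁₀(10^(60.1/10) − 10^(57.8/10)) = 10·log₁₀(420700) = 56.2 dB SPL.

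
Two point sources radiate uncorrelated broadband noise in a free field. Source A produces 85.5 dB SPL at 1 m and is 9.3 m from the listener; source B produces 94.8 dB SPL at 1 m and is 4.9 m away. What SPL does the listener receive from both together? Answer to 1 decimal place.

81.1 dB SPL

At the listener: L_A = 85.5 − 20·log₁₀(9.3) = 66.13 dB; L_B = 94.8 − 20·log₁₀(4.9) = 81.00 dB.
Combined: 10·log₁₀(10^(66.13/10)+10^(81.00/10)) = 81.1 dB SPL.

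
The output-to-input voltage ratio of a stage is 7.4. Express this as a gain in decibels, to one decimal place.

17.4 dB

Voltage is an amplitude quantity, so gain = 20·log₁₀(V_out/V_in).
20·log₁₀(7.4) = 17.4 dB.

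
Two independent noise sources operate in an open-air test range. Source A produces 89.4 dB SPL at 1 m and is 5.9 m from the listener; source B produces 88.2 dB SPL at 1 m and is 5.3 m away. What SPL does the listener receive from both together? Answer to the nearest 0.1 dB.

At the listener: L_A = 89.4 − 20·log₁₀(5.9) = 73.98 dB; L_B = 88.2 − 20·log₁₀(5.3) = 73.71 dB.
Combined: 10·log₁₀(10^(73.98/10)+10^(73.71/10)) = 76.9 dB SPL.

76.9 dB SPL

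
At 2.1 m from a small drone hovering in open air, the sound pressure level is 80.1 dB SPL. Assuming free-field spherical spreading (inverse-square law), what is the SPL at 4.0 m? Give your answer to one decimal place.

74.5 dB SPL

Inverse-square spreading gives ΔL = −20·log₁₀(d₂/d₁).
ΔL = −20·log₁₀(4.0/2.1) = -5.60 dB, so L₂ = 80.1 + (-5.60) = 74.5 dB SPL.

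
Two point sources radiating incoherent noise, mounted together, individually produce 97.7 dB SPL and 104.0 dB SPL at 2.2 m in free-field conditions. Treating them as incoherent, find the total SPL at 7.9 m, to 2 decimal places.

Combined at 2.2 m: 10·log₁₀(10^(97.7/10)+10^(104.0/10)) = 104.915 dB SPL.
Then apply −20·log₁₀(7.9/2.2) = -11.104 dB → 93.81 dB SPL.

93.81 dB SPL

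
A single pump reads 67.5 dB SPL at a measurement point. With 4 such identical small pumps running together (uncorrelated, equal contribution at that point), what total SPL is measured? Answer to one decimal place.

73.5 dB SPL

4 equal incoherent sources raise the level by 10·log₁₀(4) = 6.02 dB.
L_total = 67.5 + 6.02 = 73.5 dB SPL.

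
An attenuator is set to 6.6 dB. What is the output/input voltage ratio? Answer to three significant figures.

0.468

Voltage ratio = 10^(dB/20).
10^(-6.6/20) = 10^(-0.3300) = 0.468.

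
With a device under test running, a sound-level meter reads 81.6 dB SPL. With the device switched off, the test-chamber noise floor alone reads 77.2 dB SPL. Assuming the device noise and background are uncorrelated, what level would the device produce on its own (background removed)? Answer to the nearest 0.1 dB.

79.6 dB SPL

Subtract intensities: L_src = 10·log₁₀(10^(L_total/10) − 10^(L_bg/10)).
L_src = 10·log₁₀(10^(81.6/10) − 10^(77.2/10)) = 10·log₁₀(92060000) = 79.6 dB SPL.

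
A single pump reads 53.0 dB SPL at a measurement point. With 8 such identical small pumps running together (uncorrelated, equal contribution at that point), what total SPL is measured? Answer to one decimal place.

8 equal incoherent sources raise the level by 10·log₁₀(8) = 9.03 dB.
L_total = 53.0 + 9.03 = 62.0 dB SPL.

62.0 dB SPL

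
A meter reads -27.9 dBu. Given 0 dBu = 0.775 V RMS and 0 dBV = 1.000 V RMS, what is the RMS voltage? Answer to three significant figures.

0.0312 V

V = 0.775 V × 10^(-27.9/20).
= 0.775 × 0.04027 = 0.0312 V.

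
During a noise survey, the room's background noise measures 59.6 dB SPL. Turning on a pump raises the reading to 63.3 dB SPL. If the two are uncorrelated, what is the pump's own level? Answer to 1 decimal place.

60.9 dB SPL

Background correction is a power subtraction:
L_src = 10·log₁₀(10^(63.3/10) − 10^(59.6/10)) = 10·log₁₀(1226000) = 60.9 dB SPL.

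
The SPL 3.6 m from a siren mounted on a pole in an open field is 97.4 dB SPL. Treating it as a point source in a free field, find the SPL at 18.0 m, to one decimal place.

83.4 dB SPL

Inverse-square spreading gives ΔL = −20·log₁₀(d₂/d₁).
ΔL = −20·log₁₀(18.0/3.6) = -13.98 dB, so L₂ = 97.4 + (-13.98) = 83.4 dB SPL.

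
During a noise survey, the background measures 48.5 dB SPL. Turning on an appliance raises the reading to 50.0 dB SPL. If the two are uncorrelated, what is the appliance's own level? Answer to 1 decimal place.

44.7 dB SPL

Subtract intensities: L_src = 10·log₁₀(10^(L_total/10) − 10^(L_bg/10)).
L_src = 10·log₁₀(10^(50.0/10) − 10^(48.5/10)) = 10·log₁₀(29210) = 44.7 dB SPL.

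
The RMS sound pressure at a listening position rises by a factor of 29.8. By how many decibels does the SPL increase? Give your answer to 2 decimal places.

SPL change from a pressure ratio uses the 20·log₁₀ form:
20·log₁₀(29.8) = 29.48 dB.

29.48 dB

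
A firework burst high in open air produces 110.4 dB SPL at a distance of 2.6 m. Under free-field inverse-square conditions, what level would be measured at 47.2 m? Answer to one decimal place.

For a point source in a free field, ΔL = −20·log₁₀(d₂/d₁).
ΔL = −20·log₁₀(47.2/2.6) = -25.18 dB, so L₂ = 110.4 + (-25.18) = 85.2 dB SPL.

85.2 dB SPL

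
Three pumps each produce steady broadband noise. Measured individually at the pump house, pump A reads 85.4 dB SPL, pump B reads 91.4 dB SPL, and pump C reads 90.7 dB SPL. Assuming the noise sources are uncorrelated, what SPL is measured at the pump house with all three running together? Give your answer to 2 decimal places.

Incoherent sources sum as intensities:
L_total = 10·log₁₀(10^(85.4/10) + 10^(91.4/10) + 10^(90.7/10)) = 10·log₁₀(2902000000) = 94.63 dB SPL.

94.63 dB SPL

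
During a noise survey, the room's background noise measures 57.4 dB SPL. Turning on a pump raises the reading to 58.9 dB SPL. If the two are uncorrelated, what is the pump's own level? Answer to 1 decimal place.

53.6 dB SPL

Subtract intensities: L_src = 10·log₁₀(10^(L_total/10) − 10^(L_bg/10)).
L_src = 10·log₁₀(10^(58.9/10) − 10^(57.4/10)) = 10·log₁₀(226700) = 53.6 dB SPL.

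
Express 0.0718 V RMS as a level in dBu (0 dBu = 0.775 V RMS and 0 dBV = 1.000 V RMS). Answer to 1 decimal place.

dBu = 20·log₁₀(V / 0.775 V).
20·log₁₀(0.0718/0.775) = -20.7 dBu.

-20.7 dBu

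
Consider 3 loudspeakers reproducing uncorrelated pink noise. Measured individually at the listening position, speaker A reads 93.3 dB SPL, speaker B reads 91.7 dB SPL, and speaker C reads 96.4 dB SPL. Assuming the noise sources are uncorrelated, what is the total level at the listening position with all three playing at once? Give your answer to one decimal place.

Uncorrelated sources add in intensity (power), not in dB.
L_total = 10·log₁₀(10^(93.3/10) + 10^(91.7/10) + 10^(96.4/10)) = 10·log₁₀(7982000000) = 99.0 dB SPL.

99.0 dB SPL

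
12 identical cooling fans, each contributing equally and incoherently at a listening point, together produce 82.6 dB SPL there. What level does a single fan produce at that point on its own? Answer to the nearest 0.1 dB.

71.8 dB SPL

12 equal incoherent sources add 10·log₁₀(12) = 10.79 dB over one source.
L_one = 82.6 − 10.79 = 71.8 dB SPL.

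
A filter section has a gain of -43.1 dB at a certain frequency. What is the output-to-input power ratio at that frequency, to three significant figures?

0.0000490

Power ratio = 10^(dB/10).
10^(-43.1/10) = 10^(-4.310) = 0.0000490.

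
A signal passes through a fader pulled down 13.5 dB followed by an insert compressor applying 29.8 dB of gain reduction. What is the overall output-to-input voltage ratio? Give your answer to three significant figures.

Net gain = (−13.5) + (−29.8) = -43.3 dB.
Voltage ratio = 10^(-43.3/20) = 0.00684.

0.00684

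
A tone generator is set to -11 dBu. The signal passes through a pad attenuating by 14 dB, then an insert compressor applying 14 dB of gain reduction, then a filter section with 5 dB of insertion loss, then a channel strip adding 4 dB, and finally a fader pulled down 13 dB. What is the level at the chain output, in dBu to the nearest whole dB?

Gain stages sum in dB:
-11 − 14 − 14 − 5 + 4 − 13 = -53 dBu.

-53 dBu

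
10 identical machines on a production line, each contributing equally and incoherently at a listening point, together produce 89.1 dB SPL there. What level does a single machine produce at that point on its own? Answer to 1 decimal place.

79.1 dB SPL

10 equal incoherent sources add 10·log₁₀(10) = 10.00 dB over one source.
L_one = 89.1 − 10.00 = 79.1 dB SPL.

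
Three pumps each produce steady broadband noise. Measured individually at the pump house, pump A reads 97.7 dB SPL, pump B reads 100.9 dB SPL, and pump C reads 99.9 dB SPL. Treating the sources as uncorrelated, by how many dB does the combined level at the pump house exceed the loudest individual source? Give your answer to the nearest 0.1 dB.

Incoherent sources sum as intensities:
L_total = 10·log₁₀(10^(97.7/10) + 10^(100.9/10) + 10^(99.9/10)) = 104.47 dB SPL.
Excess over the loudest (100.9 dB): 104.47 − 100.9 = 3.6 dB.

3.6 dB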